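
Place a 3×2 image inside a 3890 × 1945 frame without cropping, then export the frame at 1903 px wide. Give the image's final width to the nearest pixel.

At 3890×1945 the image is height-limited, so width = 1945 × 3/2 ≈ 2917.50 px.
The frame scales by 1903/3890 = 0.4892; 2917.50 × 0.4892 ≈ 1427.25 px.

1427 px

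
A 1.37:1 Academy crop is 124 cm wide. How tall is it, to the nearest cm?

91 cm

124 / 1.370 = 90.51.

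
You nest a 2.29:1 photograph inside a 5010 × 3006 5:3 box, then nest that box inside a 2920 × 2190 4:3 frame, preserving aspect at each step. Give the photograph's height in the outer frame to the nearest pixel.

Inside the 5010×3006 canvas the photograph is width-limited at 5010.00 × 2187.77.
Second fit — the 5:3 canvas into 2920×2190 spans the width: 2920.00 × 1752.00 (×0.5828 from 5010×3006).
So the photograph's height is 2187.77 × 0.5828 ≈ 1275.11.

1275 px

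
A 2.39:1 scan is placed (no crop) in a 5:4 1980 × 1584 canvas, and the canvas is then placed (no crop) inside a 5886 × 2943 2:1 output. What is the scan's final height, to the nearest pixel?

1539 px

First fit — 2.39:1 into 1980×1584 spans the width: 1980.00 × 828.45.
5:4 in 5886×2943: fills the height, so the intermediate becomes 3678.75 × 2943.00 — a scale of ×1.8580.
The scan scales with it: height 828.45 × 1.8580 ≈ 1539.23.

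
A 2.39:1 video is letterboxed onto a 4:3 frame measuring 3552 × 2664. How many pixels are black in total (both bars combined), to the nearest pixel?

4183572 pixels

2.39:1 (2.390) > 4:3 (1.333), so the video fills the width.
The video is 3552 / 2.390 ≈ 1486.1925 px tall.
Leftover height: 2664 − 1486.1925 = 1177.8075 px.
That's 1177.8075 × 3552 ≈ 4183572 black pixels.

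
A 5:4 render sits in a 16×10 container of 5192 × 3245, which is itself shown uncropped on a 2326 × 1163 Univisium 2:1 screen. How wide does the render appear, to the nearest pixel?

First fit — 5:4 into 5192×3245 spans the height: 4056.25 × 3245.00.
The 16×10 canvas is height-limited in 2326×1163, giving 1860.80 × 1163.00; scale factor 0.3584.
So the render's width is 4056.25 × 0.3584 ≈ 1453.75.

1454 px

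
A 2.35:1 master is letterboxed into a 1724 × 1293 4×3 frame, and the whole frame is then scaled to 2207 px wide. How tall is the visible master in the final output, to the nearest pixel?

939 px

Fitted into 1724×1293, the master spans the width; its height is 1724 / 2.350 ≈ 733.62 px.
The frame scales by 2207/1724 = 1.2802; 733.62 × 1.2802 ≈ 939.15 px.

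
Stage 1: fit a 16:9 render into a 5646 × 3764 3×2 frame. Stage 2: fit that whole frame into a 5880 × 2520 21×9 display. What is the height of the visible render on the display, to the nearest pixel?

Inside the 5646×3764 canvas the render is width-limited at 5646.00 × 3175.88.
3×2 in 5880×2520: fills the height, so the intermediate becomes 3780.00 × 2520.00 — a scale of ×0.6695.
So the render's height is 3175.88 × 0.6695 ≈ 2126.25.

2126 px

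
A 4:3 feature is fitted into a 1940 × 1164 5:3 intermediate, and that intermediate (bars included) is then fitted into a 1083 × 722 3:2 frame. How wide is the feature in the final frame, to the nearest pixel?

Inside the 1940×1164 canvas the feature is height-limited at 1552.00 × 1164.00.
The 5:3 canvas is width-limited in 1083×722, giving 1083.00 × 649.80; scale factor 0.5582.
The feature scales with it: width 1552.00 × 0.5582 ≈ 866.40.

866 px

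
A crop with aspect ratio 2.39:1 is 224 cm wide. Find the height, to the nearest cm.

94 cm

At 2.39:1, 224 / 2.390 ≈ 93.72.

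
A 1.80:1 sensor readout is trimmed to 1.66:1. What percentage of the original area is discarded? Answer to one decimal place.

1.66:1 is narrower than 1.80:1, so the crop keeps the full height and trims the width.
Fraction kept = (1.660)/(1.800) ≈ 92.22%, so 7.78% is lost.

7.8%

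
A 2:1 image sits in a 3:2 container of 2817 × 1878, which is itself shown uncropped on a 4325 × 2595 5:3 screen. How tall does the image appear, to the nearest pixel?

1946 px

2:1 in 2817×1878: fills the width, so the image is 2817.00 × 1408.50.
The 3:2 canvas is height-limited in 4325×2595, giving 3892.50 × 2595.00; scale factor 1.3818.
Applying the same ×1.3818: 1408.50 → 1946.25.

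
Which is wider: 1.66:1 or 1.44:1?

1.66 and 1.44; 1.66 > 1.44.

1.66:1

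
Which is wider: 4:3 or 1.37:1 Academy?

1.37:1 Academy

4:3 = 1.333 and 1.37; 1.37 > 1.333.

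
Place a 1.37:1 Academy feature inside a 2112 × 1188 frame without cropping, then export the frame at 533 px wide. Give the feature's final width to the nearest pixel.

In the 2112×1188 frame the feature fills the height: width = 1188 × 1.370 ≈ 1627.56 px.
The frame scales by 533/2112 = 0.2524; 1627.56 × 0.2524 ≈ 410.74 px.

411 px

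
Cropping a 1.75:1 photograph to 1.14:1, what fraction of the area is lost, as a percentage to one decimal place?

34.9%

The height stays; only width is cut (since 1.14:1 is narrower than 1.75:1).
Fraction kept = (1.140)/(1.750) ≈ 65.14%, so 34.86% is lost.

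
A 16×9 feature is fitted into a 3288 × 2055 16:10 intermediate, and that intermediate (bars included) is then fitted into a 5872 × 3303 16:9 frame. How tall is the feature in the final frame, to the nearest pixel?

2973 px

Inside the 3288×2055 canvas the feature is width-limited at 3288.00 × 1849.50.
Second fit — the 16:10 canvas into 5872×3303 spans the height: 5284.80 × 3303.00 (×1.6073 from 3288×2055).
Applying the same ×1.6073: 1849.50 → 2972.70.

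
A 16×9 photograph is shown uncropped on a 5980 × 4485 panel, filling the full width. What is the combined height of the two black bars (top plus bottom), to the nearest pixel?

That makes the image 3363.75 px tall (5980 × 9/16).
Black = 4485 − 3363.75 = 1121.25 px.

1121 px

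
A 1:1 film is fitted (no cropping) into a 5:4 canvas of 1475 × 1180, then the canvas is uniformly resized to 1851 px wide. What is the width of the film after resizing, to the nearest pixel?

1481 px

In the 1475×1180 frame the film fills the height: width = 1180 × 1/1 ≈ 1180.00 px.
Scaling 1475 → 1851 is ×1.2549, so the width becomes 1180.00 × 1.2549 ≈ 1480.80 px.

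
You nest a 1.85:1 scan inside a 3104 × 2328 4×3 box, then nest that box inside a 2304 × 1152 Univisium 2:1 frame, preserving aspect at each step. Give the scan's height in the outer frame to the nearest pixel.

Inside the 3104×2328 canvas the scan is width-limited at 3104.00 × 1677.84.
The 4×3 canvas is height-limited in 2304×1152, giving 1536.00 × 1152.00; scale factor 0.4948.
Applying the same ×0.4948: 1677.84 → 830.27.

830 px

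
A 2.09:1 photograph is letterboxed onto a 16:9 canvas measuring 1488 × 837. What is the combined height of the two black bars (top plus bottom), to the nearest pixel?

Since 2.090 > 1.778, the photograph is width-limited.
Content height = 1488 / 2.090 ≈ 711.96 px.
Black = 837 − 711.96 = 125.04 px.

125 px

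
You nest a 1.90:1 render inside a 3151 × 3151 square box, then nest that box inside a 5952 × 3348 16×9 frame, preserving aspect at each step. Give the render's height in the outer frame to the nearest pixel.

1.90:1 in 3151×3151: fills the width, so the render is 3151.00 × 1658.42.
square in 5952×3348: fills the height, so the intermediate becomes 3348.00 × 3348.00 — a scale of ×1.0625.
Applying the same ×1.0625: 1658.42 → 1762.11.

1762 px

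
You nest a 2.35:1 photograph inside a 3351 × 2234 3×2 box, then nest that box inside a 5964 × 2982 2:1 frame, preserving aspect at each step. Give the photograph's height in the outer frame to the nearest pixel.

2.35:1 in 3351×2234: fills the width, so the photograph is 3351.00 × 1425.96.
3×2 in 5964×2982: fills the height, so the intermediate becomes 4473.00 × 2982.00 — a scale of ×1.3348.
Applying the same ×1.3348: 1425.96 → 1903.40.

1903 px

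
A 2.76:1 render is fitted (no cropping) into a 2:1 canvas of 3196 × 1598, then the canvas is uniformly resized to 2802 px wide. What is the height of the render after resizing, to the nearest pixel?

Fitted into 3196×1598, the render spans the width; its height is 3196 / 2.760 ≈ 1157.97 px.
Scaling 3196 → 2802 is ×0.8767, so the height becomes 1157.97 × 0.8767 ≈ 1015.22 px.

1015 px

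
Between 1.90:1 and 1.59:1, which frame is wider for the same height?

1.90:1

1.9 and 1.59; 1.9 > 1.59.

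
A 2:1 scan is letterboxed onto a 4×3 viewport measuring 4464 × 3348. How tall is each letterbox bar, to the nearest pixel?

2:1 (2.000) > 4×3 (1.333), so the scan fills the width.
That makes the image 2232.00 px tall (4464 × 1/2).
Leftover height: 3348 − 2232.00 = 1116.00 px → 558.00 each side.

558 px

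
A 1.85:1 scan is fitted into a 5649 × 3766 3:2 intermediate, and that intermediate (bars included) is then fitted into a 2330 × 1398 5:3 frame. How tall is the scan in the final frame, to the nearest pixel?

First fit — 1.85:1 into 5649×3766 spans the width: 5649.00 × 3053.51.
3:2 in 2330×1398: fills the height, so the intermediate becomes 2097.00 × 1398.00 — a scale of ×0.3712.
Applying the same ×0.3712: 3053.51 → 1133.51.

1134 px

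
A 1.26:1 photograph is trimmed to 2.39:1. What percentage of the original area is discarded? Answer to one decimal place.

The width stays; only height is cut (since 2.39:1 is wider than 1.26:1).
(1.260)/(2.390) ≈ 0.527 of the area survives, leaving 47.28% discarded.

47.3%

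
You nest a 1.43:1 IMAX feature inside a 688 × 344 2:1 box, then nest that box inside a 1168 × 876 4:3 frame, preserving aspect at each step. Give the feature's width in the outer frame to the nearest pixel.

835 px

First fit — 1.43:1 IMAX into 688×344 spans the height: 491.92 × 344.00.
2:1 in 1168×876: fills the width, so the intermediate becomes 1168.00 × 584.00 — a scale of ×1.6977.
Applying the same ×1.6977: 491.92 → 835.12.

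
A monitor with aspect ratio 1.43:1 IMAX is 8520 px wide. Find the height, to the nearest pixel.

At 1.43:1 IMAX, 8520 / 1.430 ≈ 5958.04.

5958 px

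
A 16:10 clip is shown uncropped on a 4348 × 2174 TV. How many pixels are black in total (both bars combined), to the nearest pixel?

Since 1.600 < 2.000, the clip is height-limited.
Content width = 2174 × 16/10 ≈ 3478.4000 px.
4348 − 3478.4000 = 869.6000 px of bars.
Across the 2174-px span: 869.6000 × 2174 ≈ 1890510 px.

1890510 pixels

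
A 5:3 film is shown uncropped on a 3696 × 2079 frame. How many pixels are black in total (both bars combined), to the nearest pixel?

Since 1.667 < 1.778, the film is height-limited.
The film is 2079 × 5/3 ≈ 3465.0000 px wide.
3696 − 3465.0000 = 231.0000 px of bars.
Bar area = 231.0000 × 2079 ≈ 480249 px.

480249 pixels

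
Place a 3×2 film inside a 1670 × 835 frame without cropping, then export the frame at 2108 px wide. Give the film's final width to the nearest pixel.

Fitted into 1670×835, the film spans the height; its width is 835 × 3/2 ≈ 1252.50 px.
Resizing to 2108 px wide multiplies everything by 1.2623: 1252.50 → 1581.00 px.

1581 px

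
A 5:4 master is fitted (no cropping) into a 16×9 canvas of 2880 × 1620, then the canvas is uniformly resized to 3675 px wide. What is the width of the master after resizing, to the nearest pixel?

In the 2880×1620 frame the master fills the height: width = 1620 × 5/4 ≈ 2025.00 px.
The frame scales by 3675/2880 = 1.2760; 2025.00 × 1.2760 ≈ 2583.98 px.

2584 px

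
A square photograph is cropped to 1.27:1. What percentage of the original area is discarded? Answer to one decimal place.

21.3%

The width stays; only height is cut (since 1.27:1 is wider than square).
Area ratio = (1.000)/(1.270) = 78.74%; the remaining 21.26% is cropped out.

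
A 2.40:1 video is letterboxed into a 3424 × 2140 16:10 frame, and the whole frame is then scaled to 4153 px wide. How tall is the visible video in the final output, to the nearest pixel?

Fitted into 3424×2140, the video spans the width; its height is 3424 / 2.400 ≈ 1426.67 px.
Resizing to 4153 px wide multiplies everything by 1.2129: 1426.67 → 1730.42 px.

1730 px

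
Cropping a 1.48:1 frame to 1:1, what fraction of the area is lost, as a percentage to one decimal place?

The height stays; only width is cut (since 1:1 is narrower than 1.48:1).
(1.000)/(1.480) ≈ 0.676 of the area survives, leaving 32.43% discarded.

32.4%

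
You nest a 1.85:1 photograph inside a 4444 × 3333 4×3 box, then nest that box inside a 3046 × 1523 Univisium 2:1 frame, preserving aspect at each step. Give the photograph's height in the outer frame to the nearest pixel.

1098 px

First fit — 1.85:1 into 4444×3333 spans the width: 4444.00 × 2402.16.
4×3 in 3046×1523: fills the height, so the intermediate becomes 2030.67 × 1523.00 — a scale of ×0.4569.
The photograph scales with it: height 2402.16 × 0.4569 ≈ 1097.66.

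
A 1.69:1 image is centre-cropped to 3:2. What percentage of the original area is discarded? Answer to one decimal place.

11.2%

The height stays; only width is cut (since 3:2 is narrower than 1.69:1).
Fraction kept = (1.500)/(1.690) ≈ 88.76%, so 11.24% is lost.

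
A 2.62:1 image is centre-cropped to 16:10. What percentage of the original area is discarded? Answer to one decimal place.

Going from 2.62:1 to 16:10 means cutting width while keeping height.
(1.600)/(2.620) ≈ 0.611 of the area survives, leaving 38.93% discarded.

38.9%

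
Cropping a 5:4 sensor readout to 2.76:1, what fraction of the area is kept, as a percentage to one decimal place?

45.3%

2.76:1 is wider than 5:4, so the crop keeps the full width and trims the height.
Fraction kept = (1.250)/(2.760) ≈ 45.29%.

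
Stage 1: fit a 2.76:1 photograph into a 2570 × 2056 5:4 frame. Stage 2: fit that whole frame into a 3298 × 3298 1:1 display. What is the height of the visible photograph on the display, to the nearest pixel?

1195 px

2.76:1 in 2570×2056: fills the width, so the photograph is 2570.00 × 931.16.
The 5:4 canvas is width-limited in 3298×3298, giving 3298.00 × 2638.40; scale factor 1.2833.
The photograph scales with it: height 931.16 × 1.2833 ≈ 1194.93.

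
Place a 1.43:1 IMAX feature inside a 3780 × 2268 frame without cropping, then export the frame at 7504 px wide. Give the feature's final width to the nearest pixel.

At 3780×2268 the feature is height-limited, so width = 2268 × 1.430 ≈ 3243.24 px.
Resizing to 7504 px wide multiplies everything by 1.9852: 3243.24 → 6438.43 px.

6438 px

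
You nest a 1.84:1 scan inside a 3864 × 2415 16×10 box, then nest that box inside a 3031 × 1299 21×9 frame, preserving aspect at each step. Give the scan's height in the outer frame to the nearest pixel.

1130 px

1.84:1 in 3864×2415: fills the width, so the scan is 3864.00 × 2100.00.
The 16×10 canvas is height-limited in 3031×1299, giving 2078.40 × 1299.00; scale factor 0.5379.
So the scan's height is 2100.00 × 0.5379 ≈ 1129.57.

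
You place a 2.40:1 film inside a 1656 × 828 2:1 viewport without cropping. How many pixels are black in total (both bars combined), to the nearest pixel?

228528 pixels

2.40:1 is wider than 2:1, so it spans the full width.
That makes the image 690.0000 px tall (1656 / 2.400).
828 − 690.0000 = 138.0000 px of bars.
That's 138.0000 × 1656 ≈ 228528 black pixels.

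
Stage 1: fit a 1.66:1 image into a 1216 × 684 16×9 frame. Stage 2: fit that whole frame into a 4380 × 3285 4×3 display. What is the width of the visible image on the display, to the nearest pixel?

First fit — 1.66:1 into 1216×684 spans the height: 1135.44 × 684.00.
The 16×9 canvas is width-limited in 4380×3285, giving 4380.00 × 2463.75; scale factor 3.6020.
The image scales with it: width 1135.44 × 3.6020 ≈ 4089.82.

4090 px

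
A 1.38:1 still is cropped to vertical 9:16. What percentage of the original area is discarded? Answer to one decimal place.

vertical 9:16 is narrower than 1.38:1, so the crop keeps the full height and trims the width.
Area ratio = (0.562)/(1.380) = 40.76%; the remaining 59.24% is cropped out.

59.2%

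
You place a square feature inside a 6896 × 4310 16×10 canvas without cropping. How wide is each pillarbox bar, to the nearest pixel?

square is narrower than 16×10, so it spans the full height.
That makes the image 4310.00 px wide (4310 × 1/1).
Leftover width: 6896 − 4310.00 = 2586.00 px → 1293.00 each side.

1293 px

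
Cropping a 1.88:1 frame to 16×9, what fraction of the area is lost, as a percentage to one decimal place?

The height stays; only width is cut (since 16×9 is narrower than 1.88:1).
(1.778)/(1.880) ≈ 0.946 of the area survives, leaving 5.44% discarded.

5.4%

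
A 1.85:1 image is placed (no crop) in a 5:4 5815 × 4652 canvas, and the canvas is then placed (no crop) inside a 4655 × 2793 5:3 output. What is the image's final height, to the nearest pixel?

1887 px

First fit — 1.85:1 into 5815×4652 spans the width: 5815.00 × 3143.24.
The 5:4 canvas is height-limited in 4655×2793, giving 3491.25 × 2793.00; scale factor 0.6004.
The image scales with it: height 3143.24 × 0.6004 ≈ 1887.16.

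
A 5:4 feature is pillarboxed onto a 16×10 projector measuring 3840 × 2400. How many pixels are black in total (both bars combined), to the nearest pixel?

5:4 (1.250) < 16×10 (1.600), so the feature fills the height.
Content width = 2400 × 5/4 ≈ 3000.0000 px.
3840 − 3000.0000 = 840.0000 px of bars.
Bar area = 840.0000 × 2400 ≈ 2016000 px.

2016000 pixels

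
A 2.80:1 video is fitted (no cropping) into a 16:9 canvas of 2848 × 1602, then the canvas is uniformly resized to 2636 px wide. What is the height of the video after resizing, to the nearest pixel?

941 px

At 2848×1602 the video is width-limited, so height = 2848 / 2.800 ≈ 1017.14 px.
Resizing to 2636 px wide multiplies everything by 0.9256: 1017.14 → 941.43 px.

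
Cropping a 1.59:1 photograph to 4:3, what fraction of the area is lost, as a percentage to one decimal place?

16.1%

4:3 is narrower than 1.59:1, so the crop keeps the full height and trims the width.
(1.333)/(1.590) ≈ 0.839 of the area survives, leaving 16.14% discarded.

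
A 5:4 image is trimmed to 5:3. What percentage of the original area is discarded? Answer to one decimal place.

25.0%

The width stays; only height is cut (since 5:3 is wider than 5:4).
(1.250)/(1.667) ≈ 0.750 of the area survives, leaving 25.00% discarded.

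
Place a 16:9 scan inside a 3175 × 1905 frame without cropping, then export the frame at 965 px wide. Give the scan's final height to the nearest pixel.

At 3175×1905 the scan is width-limited, so height = 3175 × 9/16 ≈ 1785.94 px.
Scaling 3175 → 965 is ×0.3039, so the height becomes 1785.94 × 0.3039 ≈ 542.81 px.

543 px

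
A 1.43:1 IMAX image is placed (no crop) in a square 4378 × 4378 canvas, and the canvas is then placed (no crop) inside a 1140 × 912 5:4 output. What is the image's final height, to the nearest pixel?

First fit — 1.43:1 IMAX into 4378×4378 spans the width: 4378.00 × 3061.54.
square in 1140×912: fills the height, so the intermediate becomes 912.00 × 912.00 — a scale of ×0.2083.
So the image's height is 3061.54 × 0.2083 ≈ 637.76.

638 px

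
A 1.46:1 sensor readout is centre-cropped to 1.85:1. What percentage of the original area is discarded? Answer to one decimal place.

Going from 1.46:1 to 1.85:1 means cutting height while keeping width.
Area ratio = (1.460)/(1.850) = 78.92%; the remaining 21.08% is cropped out.

21.1%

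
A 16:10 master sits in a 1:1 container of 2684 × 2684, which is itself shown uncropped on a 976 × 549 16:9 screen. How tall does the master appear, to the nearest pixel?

343 px

First fit — 16:10 into 2684×2684 spans the width: 2684.00 × 1677.50.
Second fit — the 1:1 canvas into 976×549 spans the height: 549.00 × 549.00 (×0.2045 from 2684×2684).
Applying the same ×0.2045: 1677.50 → 343.12.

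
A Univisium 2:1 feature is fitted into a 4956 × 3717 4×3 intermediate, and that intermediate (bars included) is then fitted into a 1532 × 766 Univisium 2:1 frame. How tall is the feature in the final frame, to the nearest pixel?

511 px

First fit — Univisium 2:1 into 4956×3717 spans the width: 4956.00 × 2478.00.
4×3 in 1532×766: fills the height, so the intermediate becomes 1021.33 × 766.00 — a scale of ×0.2061.
The feature scales with it: height 2478.00 × 0.2061 ≈ 510.67.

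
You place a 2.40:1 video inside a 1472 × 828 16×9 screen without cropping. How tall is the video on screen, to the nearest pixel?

613 px

2.40:1 (2.400) > 16×9 (1.778), so the video fills the width.
That makes the image 613.33 px tall (1472 / 2.400).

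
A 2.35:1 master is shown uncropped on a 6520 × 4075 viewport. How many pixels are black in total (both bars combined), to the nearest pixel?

2.35:1 (2.350) > 16×10 (1.600), so the master fills the width.
Content height = 6520 / 2.350 ≈ 2774.4681 px.
Leftover height: 4075 − 2774.4681 = 1300.5319 px.
That's 1300.5319 × 6520 ≈ 8479468 black pixels.

8479468 pixels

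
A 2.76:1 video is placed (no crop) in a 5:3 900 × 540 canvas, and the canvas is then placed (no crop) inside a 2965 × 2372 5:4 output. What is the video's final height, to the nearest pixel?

2.76:1 in 900×540: fills the width, so the video is 900.00 × 326.09.
The 5:3 canvas is width-limited in 2965×2372, giving 2965.00 × 1779.00; scale factor 3.2944.
Applying the same ×3.2944: 326.09 → 1074.28.

1074 px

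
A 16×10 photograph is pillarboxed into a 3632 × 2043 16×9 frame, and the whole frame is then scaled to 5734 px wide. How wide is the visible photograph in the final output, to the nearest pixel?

5161 px

In the 3632×2043 frame the photograph fills the height: width = 2043 × 16/10 ≈ 3268.80 px.
Scaling 3632 → 5734 is ×1.5787, so the width becomes 3268.80 × 1.5787 ≈ 5160.60 px.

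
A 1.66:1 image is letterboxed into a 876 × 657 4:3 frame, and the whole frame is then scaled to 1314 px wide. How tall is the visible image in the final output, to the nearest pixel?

Fitted into 876×657, the image spans the width; its height is 876 / 1.660 ≈ 527.71 px.
Resizing to 1314 px wide multiplies everything by 1.5000: 527.71 → 791.57 px.

792 px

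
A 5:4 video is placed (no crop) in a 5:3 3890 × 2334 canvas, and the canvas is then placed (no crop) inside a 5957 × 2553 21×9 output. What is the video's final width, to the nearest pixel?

First fit — 5:4 into 3890×2334 spans the height: 2917.50 × 2334.00.
Second fit — the 5:3 canvas into 5957×2553 spans the height: 4255.00 × 2553.00 (×1.0938 from 3890×2334).
So the video's width is 2917.50 × 1.0938 ≈ 3191.25.

3191 px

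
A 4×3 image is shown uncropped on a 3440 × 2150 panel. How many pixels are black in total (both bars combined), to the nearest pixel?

1232667 pixels

4×3 (1.333) < 16:10 (1.600), so the image fills the height.
Content width = 2150 × 4/3 ≈ 2866.6667 px.
Leftover width: 3440 − 2866.6667 = 573.3333 px.
Bar area = 573.3333 × 2150 ≈ 1232667 px.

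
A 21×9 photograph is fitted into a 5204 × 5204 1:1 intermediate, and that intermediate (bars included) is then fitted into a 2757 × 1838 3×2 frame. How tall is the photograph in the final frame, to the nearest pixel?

788 px

First fit — 21×9 into 5204×5204 spans the width: 5204.00 × 2230.29.
The 1:1 canvas is height-limited in 2757×1838, giving 1838.00 × 1838.00; scale factor 0.3532.
So the photograph's height is 2230.29 × 0.3532 ≈ 787.71.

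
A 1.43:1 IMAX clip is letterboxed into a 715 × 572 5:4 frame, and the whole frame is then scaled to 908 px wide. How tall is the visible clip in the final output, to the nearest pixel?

Fitted into 715×572, the clip spans the width; its height is 715 / 1.430 ≈ 500.00 px.
Scaling 715 → 908 is ×1.2699, so the height becomes 500.00 × 1.2699 ≈ 634.97 px.

635 px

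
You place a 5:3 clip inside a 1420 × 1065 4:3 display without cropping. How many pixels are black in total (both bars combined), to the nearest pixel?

302460 pixels

Since 1.667 > 1.333, the clip is width-limited.
That makes the image 852.0000 px tall (1420 × 3/5).
Leftover height: 1065 − 852.0000 = 213.0000 px.
Bar area = 213.0000 × 1420 ≈ 302460 px.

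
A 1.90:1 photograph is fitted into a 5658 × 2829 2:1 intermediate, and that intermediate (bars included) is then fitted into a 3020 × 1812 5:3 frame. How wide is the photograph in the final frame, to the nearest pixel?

2869 px

First fit — 1.90:1 into 5658×2829 spans the height: 5375.10 × 2829.00.
Second fit — the 2:1 canvas into 3020×1812 spans the width: 3020.00 × 1510.00 (×0.5338 from 5658×2829).
The photograph scales with it: width 5375.10 × 0.5338 ≈ 2869.00.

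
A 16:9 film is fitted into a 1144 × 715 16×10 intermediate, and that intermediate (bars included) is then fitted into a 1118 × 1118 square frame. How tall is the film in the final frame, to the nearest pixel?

629 px

Inside the 1144×715 canvas the film is width-limited at 1144.00 × 643.50.
The 16×10 canvas is width-limited in 1118×1118, giving 1118.00 × 698.75; scale factor 0.9773.
So the film's height is 643.50 × 0.9773 ≈ 628.88.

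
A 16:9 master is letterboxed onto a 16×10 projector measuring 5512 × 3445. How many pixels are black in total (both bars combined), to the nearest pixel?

1898884 pixels

16:9 is wider than 16×10, so it spans the full width.
The master is 5512 × 9/16 ≈ 3100.5000 px tall.
3445 − 3100.5000 = 344.5000 px of bars.
Bar area = 344.5000 × 5512 ≈ 1898884 px.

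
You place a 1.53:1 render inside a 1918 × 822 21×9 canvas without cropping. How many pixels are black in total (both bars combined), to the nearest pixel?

542799 pixels

Since 1.530 < 2.333, the render is height-limited.
The render is 822 × 1.530 ≈ 1257.6600 px wide.
1918 − 1257.6600 = 660.3400 px of bars.
Bar area = 660.3400 × 822 ≈ 542799 px.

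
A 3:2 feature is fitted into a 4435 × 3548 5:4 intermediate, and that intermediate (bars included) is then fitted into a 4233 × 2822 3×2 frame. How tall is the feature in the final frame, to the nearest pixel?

2352 px

3:2 in 4435×3548: fills the width, so the feature is 4435.00 × 2956.67.
Second fit — the 5:4 canvas into 4233×2822 spans the height: 3527.50 × 2822.00 (×0.7954 from 4435×3548).
The feature scales with it: height 2956.67 × 0.7954 ≈ 2351.67.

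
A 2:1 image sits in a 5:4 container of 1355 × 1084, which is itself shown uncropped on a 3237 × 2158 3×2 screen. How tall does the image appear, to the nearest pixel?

Inside the 1355×1084 canvas the image is width-limited at 1355.00 × 677.50.
Second fit — the 5:4 canvas into 3237×2158 spans the height: 2697.50 × 2158.00 (×1.9908 from 1355×1084).
The image scales with it: height 677.50 × 1.9908 ≈ 1348.75.

1349 px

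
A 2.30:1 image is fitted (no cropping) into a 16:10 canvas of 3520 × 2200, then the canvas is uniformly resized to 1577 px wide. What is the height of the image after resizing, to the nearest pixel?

686 px

In the 3520×2200 frame the image fills the width: height = 3520 / 2.300 ≈ 1530.43 px.
Scaling 3520 → 1577 is ×0.4480, so the height becomes 1530.43 × 0.4480 ≈ 685.65 px.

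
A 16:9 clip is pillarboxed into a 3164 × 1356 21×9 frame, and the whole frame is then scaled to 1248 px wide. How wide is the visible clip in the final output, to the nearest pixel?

In the 3164×1356 frame the clip fills the height: width = 1356 × 16/9 ≈ 2410.67 px.
Resizing to 1248 px wide multiplies everything by 0.3944: 2410.67 → 950.86 px.

951 px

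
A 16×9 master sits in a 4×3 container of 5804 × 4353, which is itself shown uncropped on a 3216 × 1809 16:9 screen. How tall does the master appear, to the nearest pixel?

16×9 in 5804×4353: fills the width, so the master is 5804.00 × 3264.75.
4×3 in 3216×1809: fills the height, so the intermediate becomes 2412.00 × 1809.00 — a scale of ×0.4156.
Applying the same ×0.4156: 3264.75 → 1356.75.

1357 px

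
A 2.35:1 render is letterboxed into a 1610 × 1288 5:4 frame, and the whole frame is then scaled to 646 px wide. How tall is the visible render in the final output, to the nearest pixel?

275 px

Fitted into 1610×1288, the render spans the width; its height is 1610 / 2.350 ≈ 685.11 px.
Resizing to 646 px wide multiplies everything by 0.4012: 685.11 → 274.89 px.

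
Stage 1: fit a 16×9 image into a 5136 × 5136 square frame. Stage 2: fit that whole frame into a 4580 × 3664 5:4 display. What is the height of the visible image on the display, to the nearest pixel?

2061 px

Inside the 5136×5136 canvas the image is width-limited at 5136.00 × 2889.00.
square in 4580×3664: fills the height, so the intermediate becomes 3664.00 × 3664.00 — a scale of ×0.7134.
Applying the same ×0.7134: 2889.00 → 2061.00.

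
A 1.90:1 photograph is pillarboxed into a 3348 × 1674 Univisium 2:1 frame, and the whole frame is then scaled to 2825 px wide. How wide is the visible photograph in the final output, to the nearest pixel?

Fitted into 3348×1674, the photograph spans the height; its width is 1674 × 1.900 ≈ 3180.60 px.
Resizing to 2825 px wide multiplies everything by 0.8438: 3180.60 → 2683.75 px.

2684 px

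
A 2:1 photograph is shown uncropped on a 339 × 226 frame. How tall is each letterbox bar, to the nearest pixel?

28 px

2:1 (2.000) > 3×2 (1.500), so the photograph fills the width.
Content height = 339 × 1/2 ≈ 169.50 px.
226 − 169.50 = 56.50 px of bars (28.25 each).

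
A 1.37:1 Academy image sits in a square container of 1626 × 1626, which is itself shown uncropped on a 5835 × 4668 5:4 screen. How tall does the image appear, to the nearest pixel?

3407 px

Inside the 1626×1626 canvas the image is width-limited at 1626.00 × 1186.86.
Second fit — the square canvas into 5835×4668 spans the height: 4668.00 × 4668.00 (×2.8708 from 1626×1626).
So the image's height is 1186.86 × 2.8708 ≈ 3407.30.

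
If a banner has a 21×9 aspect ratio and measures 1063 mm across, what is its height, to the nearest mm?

1063·9/21 = 455.57.

456 mm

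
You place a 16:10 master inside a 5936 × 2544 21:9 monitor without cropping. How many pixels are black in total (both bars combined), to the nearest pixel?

16:10 is narrower than 21:9, so it spans the full height.
The master is 2544 × 16/10 ≈ 4070.4000 px wide.
Leftover width: 5936 − 4070.4000 = 1865.6000 px.
Across the 2544-px span: 1865.6000 × 2544 ≈ 4746086 px.

4746086 pixels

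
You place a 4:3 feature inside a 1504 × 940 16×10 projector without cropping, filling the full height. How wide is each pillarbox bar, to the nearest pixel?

That makes the image 1253.33 px wide (940 × 4/3).
Black = 1504 − 1253.33 = 250.67 px, or 125.33 per bar.

125 px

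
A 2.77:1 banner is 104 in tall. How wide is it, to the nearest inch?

288 in

At 2.77:1, 104 × 2.770 ≈ 288.08.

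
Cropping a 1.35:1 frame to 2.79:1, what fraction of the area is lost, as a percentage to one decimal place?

2.79:1 is wider than 1.35:1, so the crop keeps the full width and trims the height.
Fraction kept = (1.350)/(2.790) ≈ 48.39%, so 51.61% is lost.

51.6%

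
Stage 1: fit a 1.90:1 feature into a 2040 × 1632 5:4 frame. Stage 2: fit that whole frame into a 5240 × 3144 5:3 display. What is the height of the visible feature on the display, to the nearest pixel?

2068 px

1.90:1 in 2040×1632: fills the width, so the feature is 2040.00 × 1073.68.
Second fit — the 5:4 canvas into 5240×3144 spans the height: 3930.00 × 3144.00 (×1.9265 from 2040×1632).
Applying the same ×1.9265: 1073.68 → 2068.42.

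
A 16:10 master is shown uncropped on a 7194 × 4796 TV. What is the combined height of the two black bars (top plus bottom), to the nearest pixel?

16:10 is wider than 3×2, so it spans the full width.
The master is 7194 × 10/16 ≈ 4496.25 px tall.
4796 − 4496.25 = 299.75 px of bars.

300 px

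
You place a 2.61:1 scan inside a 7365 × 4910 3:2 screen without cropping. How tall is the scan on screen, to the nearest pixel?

2822 px

2.61:1 (2.610) > 3:2 (1.500), so the scan fills the width.
That makes the image 2821.84 px tall (7365 / 2.610).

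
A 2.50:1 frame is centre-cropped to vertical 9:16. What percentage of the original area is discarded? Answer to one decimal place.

77.5%

Going from 2.50:1 to vertical 9:16 means cutting width while keeping height.
(0.562)/(2.500) ≈ 0.225 of the area survives, leaving 77.50% discarded.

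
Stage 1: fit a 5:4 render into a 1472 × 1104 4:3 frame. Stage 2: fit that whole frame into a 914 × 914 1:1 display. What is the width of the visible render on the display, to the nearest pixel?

First fit — 5:4 into 1472×1104 spans the height: 1380.00 × 1104.00.
The 4:3 canvas is width-limited in 914×914, giving 914.00 × 685.50; scale factor 0.6209.
The render scales with it: width 1380.00 × 0.6209 ≈ 856.88.

857 px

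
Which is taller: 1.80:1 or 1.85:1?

1.80:1

1.8 and 1.85; 1.85 > 1.8. The smaller width-to-height ratio is the taller frame.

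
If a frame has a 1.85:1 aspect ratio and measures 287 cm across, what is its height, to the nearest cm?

155 cm

287 / 1.850 = 155.14.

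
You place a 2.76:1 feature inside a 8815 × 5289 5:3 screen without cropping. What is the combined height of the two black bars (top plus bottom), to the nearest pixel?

2095 px

2.76:1 is wider than 5:3, so it spans the full width.
That makes the image 3193.84 px tall (8815 / 2.760).
Leftover height: 5289 − 3193.84 = 2095.16 px.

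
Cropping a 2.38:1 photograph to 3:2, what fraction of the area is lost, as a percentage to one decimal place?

37.0%

The height stays; only width is cut (since 3:2 is narrower than 2.38:1).
Area ratio = (1.500)/(2.380) = 63.03%; the remaining 36.97% is cropped out.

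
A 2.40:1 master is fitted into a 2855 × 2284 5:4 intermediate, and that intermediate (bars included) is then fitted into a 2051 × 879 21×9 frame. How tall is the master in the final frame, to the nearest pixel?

2.40:1 in 2855×2284: fills the width, so the master is 2855.00 × 1189.58.
Second fit — the 5:4 canvas into 2051×879 spans the height: 1098.75 × 879.00 (×0.3849 from 2855×2284).
Applying the same ×0.3849: 1189.58 → 457.81.

458 px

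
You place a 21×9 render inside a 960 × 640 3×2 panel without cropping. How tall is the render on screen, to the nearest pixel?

21×9 (2.333) > 3×2 (1.500), so the render fills the width.
That makes the image 411.43 px tall (960 × 9/21).

411 px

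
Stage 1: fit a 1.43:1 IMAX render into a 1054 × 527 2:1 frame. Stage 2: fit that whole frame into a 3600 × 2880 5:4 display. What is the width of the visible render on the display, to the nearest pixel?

Inside the 1054×527 canvas the render is height-limited at 753.61 × 527.00.
Second fit — the 2:1 canvas into 3600×2880 spans the width: 3600.00 × 1800.00 (×3.4156 from 1054×527).
So the render's width is 753.61 × 3.4156 ≈ 2574.00.

2574 px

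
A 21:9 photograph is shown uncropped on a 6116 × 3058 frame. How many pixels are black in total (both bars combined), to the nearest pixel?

21:9 (2.333) > Univisium 2:1 (2.000), so the photograph fills the width.
Content height = 6116 × 9/21 ≈ 2621.1429 px.
Black = 3058 − 2621.1429 = 436.8571 px.
Across the 6116-px span: 436.8571 × 6116 ≈ 2671818 px.

2671818 pixels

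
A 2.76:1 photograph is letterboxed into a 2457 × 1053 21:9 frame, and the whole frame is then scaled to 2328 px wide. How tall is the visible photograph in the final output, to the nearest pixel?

843 px

Fitted into 2457×1053, the photograph spans the width; its height is 2457 / 2.760 ≈ 890.22 px.
Resizing to 2328 px wide multiplies everything by 0.9475: 890.22 → 843.48 px.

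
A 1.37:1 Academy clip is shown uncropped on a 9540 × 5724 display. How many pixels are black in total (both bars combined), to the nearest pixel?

1.37:1 Academy (1.370) < 5:3 (1.667), so the clip fills the height.
The clip is 5724 × 1.370 ≈ 7841.8800 px wide.
Black = 9540 − 7841.8800 = 1698.1200 px.
That's 1698.1200 × 5724 ≈ 9720039 black pixels.

9720039 pixels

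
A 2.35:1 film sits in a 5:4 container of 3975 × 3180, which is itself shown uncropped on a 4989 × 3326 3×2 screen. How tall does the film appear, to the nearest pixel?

First fit — 2.35:1 into 3975×3180 spans the width: 3975.00 × 1691.49.
5:4 in 4989×3326: fills the height, so the intermediate becomes 4157.50 × 3326.00 — a scale of ×1.0459.
So the film's height is 1691.49 × 1.0459 ≈ 1769.15.

1769 px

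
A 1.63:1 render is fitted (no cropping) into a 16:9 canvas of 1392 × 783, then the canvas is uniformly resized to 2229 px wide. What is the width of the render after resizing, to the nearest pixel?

In the 1392×783 frame the render fills the height: width = 783 × 1.630 ≈ 1276.29 px.
Resizing to 2229 px wide multiplies everything by 1.6013: 1276.29 → 2043.71 px.

2044 px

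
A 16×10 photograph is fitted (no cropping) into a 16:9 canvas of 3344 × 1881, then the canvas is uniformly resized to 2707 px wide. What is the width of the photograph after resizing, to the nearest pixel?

2436 px

In the 3344×1881 frame the photograph fills the height: width = 1881 × 16/10 ≈ 3009.60 px.
The frame scales by 2707/3344 = 0.8095; 3009.60 × 0.8095 ≈ 2436.30 px.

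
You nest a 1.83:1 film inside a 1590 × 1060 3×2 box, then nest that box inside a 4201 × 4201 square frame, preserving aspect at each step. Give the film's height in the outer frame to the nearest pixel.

1.83:1 in 1590×1060: fills the width, so the film is 1590.00 × 868.85.
The 3×2 canvas is width-limited in 4201×4201, giving 4201.00 × 2800.67; scale factor 2.6421.
So the film's height is 868.85 × 2.6421 ≈ 2295.63.

2296 px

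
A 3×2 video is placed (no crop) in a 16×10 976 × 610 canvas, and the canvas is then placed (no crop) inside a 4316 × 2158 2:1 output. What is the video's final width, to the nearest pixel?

3237 px

First fit — 3×2 into 976×610 spans the height: 915.00 × 610.00.
Second fit — the 16×10 canvas into 4316×2158 spans the height: 3452.80 × 2158.00 (×3.5377 from 976×610).
The video scales with it: width 915.00 × 3.5377 ≈ 3237.00.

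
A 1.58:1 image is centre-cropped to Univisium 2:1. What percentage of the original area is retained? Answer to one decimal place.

79.0%

Going from 1.58:1 to Univisium 2:1 means cutting height while keeping width.
(1.580)/(2.000) ≈ 0.790 of the area survives.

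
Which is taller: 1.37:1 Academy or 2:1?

1.37:1 Academy

1.37 and 2; 2 > 1.37. The smaller width-to-height ratio is the taller frame.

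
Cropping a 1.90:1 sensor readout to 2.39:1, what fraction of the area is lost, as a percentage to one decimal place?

20.5%

2.39:1 is wider than 1.90:1, so the crop keeps the full width and trims the height.
Fraction kept = (1.900)/(2.390) ≈ 79.50%, so 20.50% is lost.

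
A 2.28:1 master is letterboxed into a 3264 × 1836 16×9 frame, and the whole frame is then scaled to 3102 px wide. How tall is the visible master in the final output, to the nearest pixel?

1361 px

At 3264×1836 the master is width-limited, so height = 3264 / 2.280 ≈ 1431.58 px.
Scaling 3264 → 3102 is ×0.9504, so the height becomes 1431.58 × 0.9504 ≈ 1360.53 px.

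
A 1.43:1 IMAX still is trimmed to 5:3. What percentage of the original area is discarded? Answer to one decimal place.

The width stays; only height is cut (since 5:3 is wider than 1.43:1 IMAX).
Area ratio = (1.430)/(1.667) = 85.80%; the remaining 14.20% is cropped out.

14.2%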